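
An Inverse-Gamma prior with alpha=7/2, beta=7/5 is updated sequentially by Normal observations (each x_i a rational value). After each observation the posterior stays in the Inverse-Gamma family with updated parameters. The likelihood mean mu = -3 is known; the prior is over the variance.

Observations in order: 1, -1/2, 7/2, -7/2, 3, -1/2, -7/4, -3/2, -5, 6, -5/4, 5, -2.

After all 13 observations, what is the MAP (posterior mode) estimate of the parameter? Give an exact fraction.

10667/880

obs 1: x=1 → posterior Inverse-Gamma(4, 47/5)
obs 2: x=-1/2 → posterior Inverse-Gamma(9/2, 501/40)
obs 3: x=7/2 → posterior Inverse-Gamma(5, 673/20)
obs 4: x=-7/2 → posterior Inverse-Gamma(11/2, 1351/40)
obs 5: x=3 → posterior Inverse-Gamma(6, 2071/40)
obs 6: x=-1/2 → posterior Inverse-Gamma(13/2, 549/10)
obs 7: x=-7/4 → posterior Inverse-Gamma(7, 8909/160)
obs 8: x=-3/2 → posterior Inverse-Gamma(15/2, 9089/160)
obs 9: x=-5 → posterior Inverse-Gamma(8, 9409/160)
obs 10: x=6 → posterior Inverse-Gamma(17/2, 15889/160)
obs 11: x=-5/4 → posterior Inverse-Gamma(9, 8067/80)
obs 12: x=5 → posterior Inverse-Gamma(19/2, 10627/80)
obs 13: x=-2 → posterior Inverse-Gamma(10, 10667/80)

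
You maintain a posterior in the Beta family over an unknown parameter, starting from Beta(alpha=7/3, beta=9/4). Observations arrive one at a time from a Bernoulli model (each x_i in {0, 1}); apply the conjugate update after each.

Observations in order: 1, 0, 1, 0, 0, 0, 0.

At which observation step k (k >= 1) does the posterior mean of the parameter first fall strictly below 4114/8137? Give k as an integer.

k = 4

obs 1: x=1 → posterior Beta(10/3, 9/4)
obs 2: x=0 → posterior Beta(10/3, 13/4)
obs 3: x=1 → posterior Beta(13/3, 13/4)
obs 4: x=0 → posterior Beta(13/3, 17/4)
obs 5: x=0 → posterior Beta(13/3, 21/4)
obs 6: x=0 → posterior Beta(13/3, 25/4)
obs 7: x=0 → posterior Beta(13/3, 29/4)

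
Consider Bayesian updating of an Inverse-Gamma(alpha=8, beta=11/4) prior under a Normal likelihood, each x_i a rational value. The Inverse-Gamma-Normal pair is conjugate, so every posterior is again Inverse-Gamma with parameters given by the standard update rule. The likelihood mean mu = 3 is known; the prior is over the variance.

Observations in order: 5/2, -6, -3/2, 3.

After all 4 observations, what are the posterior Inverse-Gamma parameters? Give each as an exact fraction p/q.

obs 1: x=5/2 → posterior Inverse-Gamma(17/2, 23/8)
obs 2: x=-6 → posterior Inverse-Gamma(9, 347/8)
obs 3: x=-3/2 → posterior Inverse-Gamma(19/2, 107/2)
obs 4: x=3 → posterior Inverse-Gamma(10, 107/2)

alpha=10, beta=107/2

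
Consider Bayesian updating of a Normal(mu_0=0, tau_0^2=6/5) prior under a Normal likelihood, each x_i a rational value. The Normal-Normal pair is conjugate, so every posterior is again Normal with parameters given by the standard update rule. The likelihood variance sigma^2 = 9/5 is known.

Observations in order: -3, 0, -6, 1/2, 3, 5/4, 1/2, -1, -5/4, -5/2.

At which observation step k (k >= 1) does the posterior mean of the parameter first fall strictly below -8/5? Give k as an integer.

k = 3

obs 1: x=-3 → posterior Normal(-6/5, 18/25)
obs 2: x=0 → posterior Normal(-6/7, 18/35)
obs 3: x=-6 → posterior Normal(-2, 2/5)
obs 4: x=1/2 → posterior Normal(-17/11, 18/55)
obs 5: x=3 → posterior Normal(-11/13, 18/65)
obs 6: x=5/4 → posterior Normal(-17/30, 6/25)
obs 7: x=1/2 → posterior Normal(-15/34, 18/85)
obs 8: x=-1 → posterior Normal(-1/2, 18/95)
obs 9: x=-5/4 → posterior Normal(-4/7, 6/35)
obs 10: x=-5/2 → posterior Normal(-17/23, 18/115)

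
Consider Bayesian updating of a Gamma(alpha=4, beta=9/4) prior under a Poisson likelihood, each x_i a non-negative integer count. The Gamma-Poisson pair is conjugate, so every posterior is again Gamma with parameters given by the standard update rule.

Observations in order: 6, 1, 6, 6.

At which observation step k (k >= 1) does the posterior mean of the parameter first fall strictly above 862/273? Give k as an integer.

k = 3

obs 1: x=6 → posterior Gamma(10, 13/4)
obs 2: x=1 → posterior Gamma(11, 17/4)
obs 3: x=6 → posterior Gamma(17, 21/4)
obs 4: x=6 → posterior Gamma(23, 25/4)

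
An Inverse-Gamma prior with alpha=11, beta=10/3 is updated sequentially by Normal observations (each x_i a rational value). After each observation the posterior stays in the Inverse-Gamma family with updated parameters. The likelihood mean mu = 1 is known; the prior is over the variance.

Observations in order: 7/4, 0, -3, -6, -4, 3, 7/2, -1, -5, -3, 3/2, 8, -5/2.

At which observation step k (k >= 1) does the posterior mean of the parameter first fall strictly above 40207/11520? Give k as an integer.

obs 1: x=7/4 → posterior Inverse-Gamma(23/2, 347/96)
obs 2: x=0 → posterior Inverse-Gamma(12, 395/96)
obs 3: x=-3 → posterior Inverse-Gamma(25/2, 1163/96)
obs 4: x=-6 → posterior Inverse-Gamma(13, 3515/96)
obs 5: x=-4 → posterior Inverse-Gamma(27/2, 4715/96)
obs 6: x=3 → posterior Inverse-Gamma(14, 4907/96)
obs 7: x=7/2 → posterior Inverse-Gamma(29/2, 5207/96)
obs 8: x=-1 → posterior Inverse-Gamma(15, 5399/96)
obs 9: x=-5 → posterior Inverse-Gamma(31/2, 7127/96)
obs 10: x=-3 → posterior Inverse-Gamma(16, 7895/96)
obs 11: x=3/2 → posterior Inverse-Gamma(33/2, 7907/96)
obs 12: x=8 → posterior Inverse-Gamma(17, 10259/96)
obs 13: x=-5/2 → posterior Inverse-Gamma(35/2, 10847/96)

k = 5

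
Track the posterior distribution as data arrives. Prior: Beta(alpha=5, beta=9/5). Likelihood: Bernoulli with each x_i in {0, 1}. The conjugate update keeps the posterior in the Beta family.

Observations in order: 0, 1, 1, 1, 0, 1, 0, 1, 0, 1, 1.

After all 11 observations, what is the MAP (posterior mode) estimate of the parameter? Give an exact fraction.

obs 1: x=0 → posterior Beta(5, 14/5)
obs 2: x=1 → posterior Beta(6, 14/5)
obs 3: x=1 → posterior Beta(7, 14/5)
obs 4: x=1 → posterior Beta(8, 14/5)
obs 5: x=0 → posterior Beta(8, 19/5)
obs 6: x=1 → posterior Beta(9, 19/5)
obs 7: x=0 → posterior Beta(9, 24/5)
obs 8: x=1 → posterior Beta(10, 24/5)
obs 9: x=0 → posterior Beta(10, 29/5)
obs 10: x=1 → posterior Beta(11, 29/5)
obs 11: x=1 → posterior Beta(12, 29/5)

55/79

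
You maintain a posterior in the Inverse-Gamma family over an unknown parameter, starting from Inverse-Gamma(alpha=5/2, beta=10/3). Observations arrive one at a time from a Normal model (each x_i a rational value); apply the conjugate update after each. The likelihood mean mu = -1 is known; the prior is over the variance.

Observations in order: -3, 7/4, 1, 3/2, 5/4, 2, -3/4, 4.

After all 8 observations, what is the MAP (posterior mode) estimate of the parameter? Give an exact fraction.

649/144

obs 1: x=-3 → posterior Inverse-Gamma(3, 16/3)
obs 2: x=7/4 → posterior Inverse-Gamma(7/2, 875/96)
obs 3: x=1 → posterior Inverse-Gamma(4, 1067/96)
obs 4: x=3/2 → posterior Inverse-Gamma(9/2, 1367/96)
obs 5: x=5/4 → posterior Inverse-Gamma(5, 805/48)
obs 6: x=2 → posterior Inverse-Gamma(11/2, 1021/48)
obs 7: x=-3/4 → posterior Inverse-Gamma(6, 2045/96)
obs 8: x=4 → posterior Inverse-Gamma(13/2, 3245/96)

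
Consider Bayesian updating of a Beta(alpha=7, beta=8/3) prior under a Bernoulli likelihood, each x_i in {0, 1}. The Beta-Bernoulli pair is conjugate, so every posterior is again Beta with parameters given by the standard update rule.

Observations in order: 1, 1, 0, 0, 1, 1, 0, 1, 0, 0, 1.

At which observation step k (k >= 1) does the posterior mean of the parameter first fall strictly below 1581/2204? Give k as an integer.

obs 1: x=1 → posterior Beta(8, 8/3)
obs 2: x=1 → posterior Beta(9, 8/3)
obs 3: x=0 → posterior Beta(9, 11/3)
obs 4: x=0 → posterior Beta(9, 14/3)
obs 5: x=1 → posterior Beta(10, 14/3)
obs 6: x=1 → posterior Beta(11, 14/3)
obs 7: x=0 → posterior Beta(11, 17/3)
obs 8: x=1 → posterior Beta(12, 17/3)
obs 9: x=0 → posterior Beta(12, 20/3)
obs 10: x=0 → posterior Beta(12, 23/3)
obs 11: x=1 → posterior Beta(13, 23/3)

k = 3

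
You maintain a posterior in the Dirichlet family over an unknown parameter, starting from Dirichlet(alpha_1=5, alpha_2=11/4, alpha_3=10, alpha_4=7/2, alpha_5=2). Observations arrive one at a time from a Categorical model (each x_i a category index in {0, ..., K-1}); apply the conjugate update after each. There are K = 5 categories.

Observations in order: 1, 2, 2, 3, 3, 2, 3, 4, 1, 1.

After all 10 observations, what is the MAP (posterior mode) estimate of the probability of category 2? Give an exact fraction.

48/113

obs 1: x=1 → posterior Dirichlet(5, 15/4, 10, 7/2, 2)
obs 2: x=2 → posterior Dirichlet(5, 15/4, 11, 7/2, 2)
obs 3: x=2 → posterior Dirichlet(5, 15/4, 12, 7/2, 2)
obs 4: x=3 → posterior Dirichlet(5, 15/4, 12, 9/2, 2)
obs 5: x=3 → posterior Dirichlet(5, 15/4, 12, 11/2, 2)
obs 6: x=2 → posterior Dirichlet(5, 15/4, 13, 11/2, 2)
obs 7: x=3 → posterior Dirichlet(5, 15/4, 13, 13/2, 2)
obs 8: x=4 → posterior Dirichlet(5, 15/4, 13, 13/2, 3)
obs 9: x=1 → posterior Dirichlet(5, 19/4, 13, 13/2, 3)
obs 10: x=1 → posterior Dirichlet(5, 23/4, 13, 13/2, 3)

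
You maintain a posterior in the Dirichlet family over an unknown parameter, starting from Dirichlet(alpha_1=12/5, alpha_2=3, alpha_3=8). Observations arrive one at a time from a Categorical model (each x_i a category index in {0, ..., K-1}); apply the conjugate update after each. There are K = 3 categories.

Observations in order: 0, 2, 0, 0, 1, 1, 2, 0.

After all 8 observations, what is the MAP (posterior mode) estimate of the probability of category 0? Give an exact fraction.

obs 1: x=0 → posterior Dirichlet(17/5, 3, 8)
obs 2: x=2 → posterior Dirichlet(17/5, 3, 9)
obs 3: x=0 → posterior Dirichlet(22/5, 3, 9)
obs 4: x=0 → posterior Dirichlet(27/5, 3, 9)
obs 5: x=1 → posterior Dirichlet(27/5, 4, 9)
obs 6: x=1 → posterior Dirichlet(27/5, 5, 9)
obs 7: x=2 → posterior Dirichlet(27/5, 5, 10)
obs 8: x=0 → posterior Dirichlet(32/5, 5, 10)

27/92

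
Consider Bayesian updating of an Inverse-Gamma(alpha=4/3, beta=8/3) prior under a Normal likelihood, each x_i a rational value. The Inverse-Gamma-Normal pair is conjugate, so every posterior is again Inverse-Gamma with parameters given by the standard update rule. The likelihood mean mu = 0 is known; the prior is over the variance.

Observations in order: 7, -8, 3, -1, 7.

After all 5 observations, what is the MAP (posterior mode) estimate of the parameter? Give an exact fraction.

532/29

obs 1: x=7 → posterior Inverse-Gamma(11/6, 163/6)
obs 2: x=-8 → posterior Inverse-Gamma(7/3, 355/6)
obs 3: x=3 → posterior Inverse-Gamma(17/6, 191/3)
obs 4: x=-1 → posterior Inverse-Gamma(10/3, 385/6)
obs 5: x=7 → posterior Inverse-Gamma(23/6, 266/3)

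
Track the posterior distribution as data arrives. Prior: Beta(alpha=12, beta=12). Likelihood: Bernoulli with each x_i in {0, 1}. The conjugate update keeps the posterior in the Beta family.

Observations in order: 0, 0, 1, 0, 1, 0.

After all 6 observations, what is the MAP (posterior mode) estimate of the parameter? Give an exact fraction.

13/28

obs 1: x=0 → posterior Beta(12, 13)
obs 2: x=0 → posterior Beta(12, 14)
obs 3: x=1 → posterior Beta(13, 14)
obs 4: x=0 → posterior Beta(13, 15)
obs 5: x=1 → posterior Beta(14, 15)
obs 6: x=0 → posterior Beta(14, 16)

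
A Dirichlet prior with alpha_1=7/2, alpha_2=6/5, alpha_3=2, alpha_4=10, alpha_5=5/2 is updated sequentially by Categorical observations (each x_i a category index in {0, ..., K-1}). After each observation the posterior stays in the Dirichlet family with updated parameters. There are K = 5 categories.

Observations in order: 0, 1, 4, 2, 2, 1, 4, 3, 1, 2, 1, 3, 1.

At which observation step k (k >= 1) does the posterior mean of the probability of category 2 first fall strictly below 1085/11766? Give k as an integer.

k = 3

obs 1: x=0 → posterior Dirichlet(9/2, 6/5, 2, 10, 5/2)
obs 2: x=1 → posterior Dirichlet(9/2, 11/5, 2, 10, 5/2)
obs 3: x=4 → posterior Dirichlet(9/2, 11/5, 2, 10, 7/2)
obs 4: x=2 → posterior Dirichlet(9/2, 11/5, 3, 10, 7/2)
obs 5: x=2 → posterior Dirichlet(9/2, 11/5, 4, 10, 7/2)
obs 6: x=1 → posterior Dirichlet(9/2, 16/5, 4, 10, 7/2)
obs 7: x=4 → posterior Dirichlet(9/2, 16/5, 4, 10, 9/2)
obs 8: x=3 → posterior Dirichlet(9/2, 16/5, 4, 11, 9/2)
obs 9: x=1 → posterior Dirichlet(9/2, 21/5, 4, 11, 9/2)
obs 10: x=2 → posterior Dirichlet(9/2, 21/5, 5, 11, 9/2)
obs 11: x=1 → posterior Dirichlet(9/2, 26/5, 5, 11, 9/2)
obs 12: x=3 → posterior Dirichlet(9/2, 26/5, 5, 12, 9/2)
obs 13: x=1 → posterior Dirichlet(9/2, 31/5, 5, 12, 9/2)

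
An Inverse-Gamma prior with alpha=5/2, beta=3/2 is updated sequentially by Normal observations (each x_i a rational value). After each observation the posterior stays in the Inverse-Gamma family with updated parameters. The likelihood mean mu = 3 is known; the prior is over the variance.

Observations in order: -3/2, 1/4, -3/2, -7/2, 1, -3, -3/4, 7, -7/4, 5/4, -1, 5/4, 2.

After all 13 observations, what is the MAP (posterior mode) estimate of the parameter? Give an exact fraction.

obs 1: x=-3/2 → posterior Inverse-Gamma(3, 93/8)
obs 2: x=1/4 → posterior Inverse-Gamma(7/2, 493/32)
obs 3: x=-3/2 → posterior Inverse-Gamma(4, 817/32)
obs 4: x=-7/2 → posterior Inverse-Gamma(9/2, 1493/32)
obs 5: x=1 → posterior Inverse-Gamma(5, 1557/32)
obs 6: x=-3 → posterior Inverse-Gamma(11/2, 2133/32)
obs 7: x=-3/4 → posterior Inverse-Gamma(6, 1179/16)
obs 8: x=7 → posterior Inverse-Gamma(13/2, 1307/16)
obs 9: x=-7/4 → posterior Inverse-Gamma(7, 2975/32)
obs 10: x=5/4 → posterior Inverse-Gamma(15/2, 189/2)
obs 11: x=-1 → posterior Inverse-Gamma(8, 205/2)
obs 12: x=5/4 → posterior Inverse-Gamma(17/2, 3329/32)
obs 13: x=2 → posterior Inverse-Gamma(9, 3345/32)

669/64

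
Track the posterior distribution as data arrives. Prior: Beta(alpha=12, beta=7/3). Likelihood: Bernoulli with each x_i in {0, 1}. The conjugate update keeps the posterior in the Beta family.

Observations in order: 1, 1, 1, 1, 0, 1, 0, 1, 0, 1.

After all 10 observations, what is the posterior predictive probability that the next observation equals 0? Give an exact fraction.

16/73

obs 1: x=1 → posterior Beta(13, 7/3)
obs 2: x=1 → posterior Beta(14, 7/3)
obs 3: x=1 → posterior Beta(15, 7/3)
obs 4: x=1 → posterior Beta(16, 7/3)
obs 5: x=0 → posterior Beta(16, 10/3)
obs 6: x=1 → posterior Beta(17, 10/3)
obs 7: x=0 → posterior Beta(17, 13/3)
obs 8: x=1 → posterior Beta(18, 13/3)
obs 9: x=0 → posterior Beta(18, 16/3)
obs 10: x=1 → posterior Beta(19, 16/3)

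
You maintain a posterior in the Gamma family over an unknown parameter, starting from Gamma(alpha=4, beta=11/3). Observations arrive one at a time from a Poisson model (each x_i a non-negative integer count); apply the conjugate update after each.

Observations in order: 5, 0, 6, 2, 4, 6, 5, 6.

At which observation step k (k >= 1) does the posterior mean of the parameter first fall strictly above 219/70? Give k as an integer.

k = 8

obs 1: x=5 → posterior Gamma(9, 14/3)
obs 2: x=0 → posterior Gamma(9, 17/3)
obs 3: x=6 → posterior Gamma(15, 20/3)
obs 4: x=2 → posterior Gamma(17, 23/3)
obs 5: x=4 → posterior Gamma(21, 26/3)
obs 6: x=6 → posterior Gamma(27, 29/3)
obs 7: x=5 → posterior Gamma(32, 32/3)
obs 8: x=6 → posterior Gamma(38, 35/3)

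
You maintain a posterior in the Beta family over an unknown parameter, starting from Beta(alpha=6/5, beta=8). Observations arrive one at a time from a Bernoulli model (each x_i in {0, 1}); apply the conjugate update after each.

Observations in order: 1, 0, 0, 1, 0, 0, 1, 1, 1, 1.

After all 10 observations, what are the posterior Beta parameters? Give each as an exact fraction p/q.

alpha=36/5, beta=12

obs 1: x=1 → posterior Beta(11/5, 8)
obs 2: x=0 → posterior Beta(11/5, 9)
obs 3: x=0 → posterior Beta(11/5, 10)
obs 4: x=1 → posterior Beta(16/5, 10)
obs 5: x=0 → posterior Beta(16/5, 11)
obs 6: x=0 → posterior Beta(16/5, 12)
obs 7: x=1 → posterior Beta(21/5, 12)
obs 8: x=1 → posterior Beta(26/5, 12)
obs 9: x=1 → posterior Beta(31/5, 12)
obs 10: x=1 → posterior Beta(36/5, 12)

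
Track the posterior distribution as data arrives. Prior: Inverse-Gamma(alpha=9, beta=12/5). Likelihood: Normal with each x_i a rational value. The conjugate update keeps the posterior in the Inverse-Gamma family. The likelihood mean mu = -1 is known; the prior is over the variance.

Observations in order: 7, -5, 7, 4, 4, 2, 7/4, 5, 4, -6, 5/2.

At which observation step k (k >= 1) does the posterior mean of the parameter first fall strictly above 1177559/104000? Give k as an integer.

obs 1: x=7 → posterior Inverse-Gamma(19/2, 172/5)
obs 2: x=-5 → posterior Inverse-Gamma(10, 212/5)
obs 3: x=7 → posterior Inverse-Gamma(21/2, 372/5)
obs 4: x=4 → posterior Inverse-Gamma(11, 869/10)
obs 5: x=4 → posterior Inverse-Gamma(23/2, 497/5)
obs 6: x=2 → posterior Inverse-Gamma(12, 1039/10)
obs 7: x=7/4 → posterior Inverse-Gamma(25/2, 17229/160)
obs 8: x=5 → posterior Inverse-Gamma(13, 20109/160)
obs 9: x=4 → posterior Inverse-Gamma(27/2, 22109/160)
obs 10: x=-6 → posterior Inverse-Gamma(14, 24109/160)
obs 11: x=5/2 → posterior Inverse-Gamma(29/2, 25089/160)

k = 10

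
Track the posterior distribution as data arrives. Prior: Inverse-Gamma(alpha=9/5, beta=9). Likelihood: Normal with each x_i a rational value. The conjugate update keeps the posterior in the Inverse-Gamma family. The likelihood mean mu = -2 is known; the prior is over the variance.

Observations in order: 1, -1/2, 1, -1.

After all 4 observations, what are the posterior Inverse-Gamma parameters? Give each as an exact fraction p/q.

obs 1: x=1 → posterior Inverse-Gamma(23/10, 27/2)
obs 2: x=-1/2 → posterior Inverse-Gamma(14/5, 117/8)
obs 3: x=1 → posterior Inverse-Gamma(33/10, 153/8)
obs 4: x=-1 → posterior Inverse-Gamma(19/5, 157/8)

alpha=19/5, beta=157/8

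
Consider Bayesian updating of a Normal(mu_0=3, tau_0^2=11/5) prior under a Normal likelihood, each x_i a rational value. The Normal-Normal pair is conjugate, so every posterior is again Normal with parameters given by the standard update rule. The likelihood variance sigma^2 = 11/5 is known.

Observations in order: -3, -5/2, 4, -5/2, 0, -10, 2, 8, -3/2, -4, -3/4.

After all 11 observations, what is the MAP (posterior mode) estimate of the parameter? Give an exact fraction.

obs 1: x=-3 → posterior Normal(0, 11/10)
obs 2: x=-5/2 → posterior Normal(-5/6, 11/15)
obs 3: x=4 → posterior Normal(3/8, 11/20)
obs 4: x=-5/2 → posterior Normal(-1/5, 11/25)
obs 5: x=0 → posterior Normal(-1/6, 11/30)
obs 6: x=-10 → posterior Normal(-11/7, 11/35)
obs 7: x=2 → posterior Normal(-9/8, 11/40)
obs 8: x=8 → posterior Normal(-1/9, 11/45)
obs 9: x=-3/2 → posterior Normal(-1/4, 11/50)
obs 10: x=-4 → posterior Normal(-13/22, 1/5)
obs 11: x=-3/4 → posterior Normal(-29/48, 11/60)

-29/48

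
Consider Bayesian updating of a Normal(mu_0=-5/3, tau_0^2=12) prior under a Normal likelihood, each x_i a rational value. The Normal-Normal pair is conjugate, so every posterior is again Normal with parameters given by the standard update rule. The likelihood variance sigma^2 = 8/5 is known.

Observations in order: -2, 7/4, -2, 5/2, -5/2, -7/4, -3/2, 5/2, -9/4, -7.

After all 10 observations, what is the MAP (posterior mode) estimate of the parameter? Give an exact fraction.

-2245/1824

obs 1: x=-2 → posterior Normal(-100/51, 24/17)
obs 2: x=7/4 → posterior Normal(-85/384, 3/4)
obs 3: x=-2 → posterior Normal(-445/564, 24/47)
obs 4: x=5/2 → posterior Normal(5/744, 12/31)
obs 5: x=-5/2 → posterior Normal(-445/924, 24/77)
obs 6: x=-7/4 → posterior Normal(-95/138, 6/23)
obs 7: x=-3/2 → posterior Normal(-515/642, 24/107)
obs 8: x=5/2 → posterior Normal(-145/366, 12/61)
obs 9: x=-9/4 → posterior Normal(-985/1644, 24/137)
obs 10: x=-7 → posterior Normal(-2245/1824, 3/19)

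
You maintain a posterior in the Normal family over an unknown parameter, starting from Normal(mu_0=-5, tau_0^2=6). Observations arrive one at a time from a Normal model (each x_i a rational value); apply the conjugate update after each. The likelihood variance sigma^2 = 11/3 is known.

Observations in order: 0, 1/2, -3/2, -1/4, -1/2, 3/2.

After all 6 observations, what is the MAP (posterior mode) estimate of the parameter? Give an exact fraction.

-1/2

obs 1: x=0 → posterior Normal(-55/29, 66/29)
obs 2: x=1/2 → posterior Normal(-46/47, 66/47)
obs 3: x=-3/2 → posterior Normal(-73/65, 66/65)
obs 4: x=-1/4 → posterior Normal(-155/166, 66/83)
obs 5: x=-1/2 → posterior Normal(-173/202, 66/101)
obs 6: x=3/2 → posterior Normal(-1/2, 66/119)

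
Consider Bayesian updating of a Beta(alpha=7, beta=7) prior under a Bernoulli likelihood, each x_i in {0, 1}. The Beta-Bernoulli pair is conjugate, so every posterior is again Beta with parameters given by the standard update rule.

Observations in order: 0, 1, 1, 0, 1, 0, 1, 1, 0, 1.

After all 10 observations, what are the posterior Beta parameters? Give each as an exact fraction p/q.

alpha=13, beta=11

obs 1: x=0 → posterior Beta(7, 8)
obs 2: x=1 → posterior Beta(8, 8)
obs 3: x=1 → posterior Beta(9, 8)
obs 4: x=0 → posterior Beta(9, 9)
obs 5: x=1 → posterior Beta(10, 9)
obs 6: x=0 → posterior Beta(10, 10)
obs 7: x=1 → posterior Beta(11, 10)
obs 8: x=1 → posterior Beta(12, 10)
obs 9: x=0 → posterior Beta(12, 11)
obs 10: x=1 → posterior Beta(13, 11)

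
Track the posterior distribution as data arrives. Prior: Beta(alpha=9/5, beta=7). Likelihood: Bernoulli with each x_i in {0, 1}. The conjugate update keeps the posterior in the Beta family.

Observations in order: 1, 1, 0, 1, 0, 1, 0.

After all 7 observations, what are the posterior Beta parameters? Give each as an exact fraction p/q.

obs 1: x=1 → posterior Beta(14/5, 7)
obs 2: x=1 → posterior Beta(19/5, 7)
obs 3: x=0 → posterior Beta(19/5, 8)
obs 4: x=1 → posterior Beta(24/5, 8)
obs 5: x=0 → posterior Beta(24/5, 9)
obs 6: x=1 → posterior Beta(29/5, 9)
obs 7: x=0 → posterior Beta(29/5, 10)

alpha=29/5, beta=10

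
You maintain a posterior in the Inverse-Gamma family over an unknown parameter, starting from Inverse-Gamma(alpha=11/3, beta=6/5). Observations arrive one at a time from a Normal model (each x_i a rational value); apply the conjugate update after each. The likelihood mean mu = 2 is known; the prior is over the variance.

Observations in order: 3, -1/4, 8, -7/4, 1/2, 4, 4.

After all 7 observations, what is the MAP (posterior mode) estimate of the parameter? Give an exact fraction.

obs 1: x=3 → posterior Inverse-Gamma(25/6, 17/10)
obs 2: x=-1/4 → posterior Inverse-Gamma(14/3, 677/160)
obs 3: x=8 → posterior Inverse-Gamma(31/6, 3557/160)
obs 4: x=-7/4 → posterior Inverse-Gamma(17/3, 2341/80)
obs 5: x=1/2 → posterior Inverse-Gamma(37/6, 2431/80)
obs 6: x=4 → posterior Inverse-Gamma(20/3, 2591/80)
obs 7: x=4 → posterior Inverse-Gamma(43/6, 2751/80)

1179/280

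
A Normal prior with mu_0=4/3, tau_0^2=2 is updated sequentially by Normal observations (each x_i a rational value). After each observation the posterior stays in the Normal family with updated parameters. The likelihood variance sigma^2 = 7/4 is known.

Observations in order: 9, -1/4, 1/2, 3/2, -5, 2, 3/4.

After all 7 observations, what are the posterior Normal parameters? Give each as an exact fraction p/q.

mu_0=232/189, tau_0^2=2/9

obs 1: x=9 → posterior Normal(244/45, 14/15)
obs 2: x=-1/4 → posterior Normal(238/69, 14/23)
obs 3: x=1/2 → posterior Normal(250/93, 14/31)
obs 4: x=3/2 → posterior Normal(22/9, 14/39)
obs 5: x=-5 → posterior Normal(166/141, 14/47)
obs 6: x=2 → posterior Normal(214/165, 14/55)
obs 7: x=3/4 → posterior Normal(232/189, 2/9)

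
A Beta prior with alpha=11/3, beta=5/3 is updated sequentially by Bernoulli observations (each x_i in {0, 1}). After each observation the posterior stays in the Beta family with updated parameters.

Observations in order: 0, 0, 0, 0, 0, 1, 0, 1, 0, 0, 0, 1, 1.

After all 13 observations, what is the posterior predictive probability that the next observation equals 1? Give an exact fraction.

23/55

obs 1: x=0 → posterior Beta(11/3, 8/3)
obs 2: x=0 → posterior Beta(11/3, 11/3)
obs 3: x=0 → posterior Beta(11/3, 14/3)
obs 4: x=0 → posterior Beta(11/3, 17/3)
obs 5: x=0 → posterior Beta(11/3, 20/3)
obs 6: x=1 → posterior Beta(14/3, 20/3)
obs 7: x=0 → posterior Beta(14/3, 23/3)
obs 8: x=1 → posterior Beta(17/3, 23/3)
obs 9: x=0 → posterior Beta(17/3, 26/3)
obs 10: x=0 → posterior Beta(17/3, 29/3)
obs 11: x=0 → posterior Beta(17/3, 32/3)
obs 12: x=1 → posterior Beta(20/3, 32/3)
obs 13: x=1 → posterior Beta(23/3, 32/3)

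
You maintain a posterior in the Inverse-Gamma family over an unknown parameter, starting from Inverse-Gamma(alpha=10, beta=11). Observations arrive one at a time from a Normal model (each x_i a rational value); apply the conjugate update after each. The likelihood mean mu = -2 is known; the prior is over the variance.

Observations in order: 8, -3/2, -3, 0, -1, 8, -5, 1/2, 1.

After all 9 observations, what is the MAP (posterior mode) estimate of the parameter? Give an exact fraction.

505/62

obs 1: x=8 → posterior Inverse-Gamma(21/2, 61)
obs 2: x=-3/2 → posterior Inverse-Gamma(11, 489/8)
obs 3: x=-3 → posterior Inverse-Gamma(23/2, 493/8)
obs 4: x=0 → posterior Inverse-Gamma(12, 509/8)
obs 5: x=-1 → posterior Inverse-Gamma(25/2, 513/8)
obs 6: x=8 → posterior Inverse-Gamma(13, 913/8)
obs 7: x=-5 → posterior Inverse-Gamma(27/2, 949/8)
obs 8: x=1/2 → posterior Inverse-Gamma(14, 487/4)
obs 9: x=1 → posterior Inverse-Gamma(29/2, 505/4)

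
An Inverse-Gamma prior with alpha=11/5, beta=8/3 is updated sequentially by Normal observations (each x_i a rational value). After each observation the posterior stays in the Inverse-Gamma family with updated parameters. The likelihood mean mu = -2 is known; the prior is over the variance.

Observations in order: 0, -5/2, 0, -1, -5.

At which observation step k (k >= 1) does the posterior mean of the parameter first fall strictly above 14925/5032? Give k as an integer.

obs 1: x=0 → posterior Inverse-Gamma(27/10, 14/3)
obs 2: x=-5/2 → posterior Inverse-Gamma(16/5, 115/24)
obs 3: x=0 → posterior Inverse-Gamma(37/10, 163/24)
obs 4: x=-1 → posterior Inverse-Gamma(21/5, 175/24)
obs 5: x=-5 → posterior Inverse-Gamma(47/10, 283/24)

k = 5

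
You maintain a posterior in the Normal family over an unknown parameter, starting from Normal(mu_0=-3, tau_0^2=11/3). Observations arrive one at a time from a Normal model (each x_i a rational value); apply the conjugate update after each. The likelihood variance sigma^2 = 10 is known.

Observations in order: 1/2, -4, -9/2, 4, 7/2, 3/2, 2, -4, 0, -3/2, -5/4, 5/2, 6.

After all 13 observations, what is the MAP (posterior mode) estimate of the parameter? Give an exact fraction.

obs 1: x=1/2 → posterior Normal(-169/82, 110/41)
obs 2: x=-4 → posterior Normal(-257/104, 55/26)
obs 3: x=-9/2 → posterior Normal(-178/63, 110/63)
obs 4: x=4 → posterior Normal(-67/37, 55/37)
obs 5: x=7/2 → posterior Normal(-191/170, 22/17)
obs 6: x=3/2 → posterior Normal(-79/96, 55/48)
obs 7: x=2 → posterior Normal(-57/107, 110/107)
obs 8: x=-4 → posterior Normal(-101/118, 55/59)
obs 9: x=0 → posterior Normal(-101/129, 110/129)
obs 10: x=-3/2 → posterior Normal(-47/56, 11/14)
obs 11: x=-5/4 → posterior Normal(-525/604, 110/151)
obs 12: x=5/2 → posterior Normal(-415/648, 55/81)
obs 13: x=6 → posterior Normal(-151/692, 110/173)

-151/692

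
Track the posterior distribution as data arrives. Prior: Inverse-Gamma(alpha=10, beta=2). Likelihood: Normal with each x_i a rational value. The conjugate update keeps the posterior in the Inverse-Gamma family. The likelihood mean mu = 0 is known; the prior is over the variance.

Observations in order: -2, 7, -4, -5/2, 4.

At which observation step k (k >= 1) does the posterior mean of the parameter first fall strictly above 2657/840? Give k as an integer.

obs 1: x=-2 → posterior Inverse-Gamma(21/2, 4)
obs 2: x=7 → posterior Inverse-Gamma(11, 57/2)
obs 3: x=-4 → posterior Inverse-Gamma(23/2, 73/2)
obs 4: x=-5/2 → posterior Inverse-Gamma(12, 317/8)
obs 5: x=4 → posterior Inverse-Gamma(25/2, 381/8)

k = 3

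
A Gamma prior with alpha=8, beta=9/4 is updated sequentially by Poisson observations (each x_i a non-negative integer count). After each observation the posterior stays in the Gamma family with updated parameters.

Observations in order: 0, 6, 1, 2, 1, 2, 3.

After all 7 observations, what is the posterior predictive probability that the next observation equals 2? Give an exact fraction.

obs 1: x=0 → posterior Gamma(8, 13/4)
obs 2: x=6 → posterior Gamma(14, 17/4)
obs 3: x=1 → posterior Gamma(15, 21/4)
obs 4: x=2 → posterior Gamma(17, 25/4)
obs 5: x=1 → posterior Gamma(18, 29/4)
obs 6: x=2 → posterior Gamma(20, 33/4)
obs 7: x=3 → posterior Gamma(23, 37/4)

5172121497379183963892216198485461930048/20873554875923477449109855954682643681001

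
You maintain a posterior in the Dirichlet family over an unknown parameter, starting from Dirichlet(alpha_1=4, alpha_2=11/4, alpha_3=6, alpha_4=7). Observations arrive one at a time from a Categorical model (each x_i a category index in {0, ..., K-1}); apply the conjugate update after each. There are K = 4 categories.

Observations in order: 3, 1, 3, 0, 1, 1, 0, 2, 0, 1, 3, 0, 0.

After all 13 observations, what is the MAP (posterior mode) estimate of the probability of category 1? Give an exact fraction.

1/5

obs 1: x=3 → posterior Dirichlet(4, 11/4, 6, 8)
obs 2: x=1 → posterior Dirichlet(4, 15/4, 6, 8)
obs 3: x=3 → posterior Dirichlet(4, 15/4, 6, 9)
obs 4: x=0 → posterior Dirichlet(5, 15/4, 6, 9)
obs 5: x=1 → posterior Dirichlet(5, 19/4, 6, 9)
obs 6: x=1 → posterior Dirichlet(5, 23/4, 6, 9)
obs 7: x=0 → posterior Dirichlet(6, 23/4, 6, 9)
obs 8: x=2 → posterior Dirichlet(6, 23/4, 7, 9)
obs 9: x=0 → posterior Dirichlet(7, 23/4, 7, 9)
obs 10: x=1 → posterior Dirichlet(7, 27/4, 7, 9)
obs 11: x=3 → posterior Dirichlet(7, 27/4, 7, 10)
obs 12: x=0 → posterior Dirichlet(8, 27/4, 7, 10)
obs 13: x=0 → posterior Dirichlet(9, 27/4, 7, 10)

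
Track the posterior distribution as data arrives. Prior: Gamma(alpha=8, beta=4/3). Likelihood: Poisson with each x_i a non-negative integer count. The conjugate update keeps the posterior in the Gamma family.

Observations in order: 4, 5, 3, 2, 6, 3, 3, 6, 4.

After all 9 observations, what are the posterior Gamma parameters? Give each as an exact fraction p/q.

alpha=44, beta=31/3

obs 1: x=4 → posterior Gamma(12, 7/3)
obs 2: x=5 → posterior Gamma(17, 10/3)
obs 3: x=3 → posterior Gamma(20, 13/3)
obs 4: x=2 → posterior Gamma(22, 16/3)
obs 5: x=6 → posterior Gamma(28, 19/3)
obs 6: x=3 → posterior Gamma(31, 22/3)
obs 7: x=3 → posterior Gamma(34, 25/3)
obs 8: x=6 → posterior Gamma(40, 28/3)
obs 9: x=4 → posterior Gamma(44, 31/3)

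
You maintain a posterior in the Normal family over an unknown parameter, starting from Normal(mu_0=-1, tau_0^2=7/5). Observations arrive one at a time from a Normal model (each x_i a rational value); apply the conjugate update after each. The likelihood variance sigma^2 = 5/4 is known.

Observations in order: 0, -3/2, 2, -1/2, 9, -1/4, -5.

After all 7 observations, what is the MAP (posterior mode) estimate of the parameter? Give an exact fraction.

80/221

obs 1: x=0 → posterior Normal(-25/53, 35/53)
obs 2: x=-3/2 → posterior Normal(-67/81, 35/81)
obs 3: x=2 → posterior Normal(-11/109, 35/109)
obs 4: x=-1/2 → posterior Normal(-25/137, 35/137)
obs 5: x=9 → posterior Normal(227/165, 7/33)
obs 6: x=-1/4 → posterior Normal(220/193, 35/193)
obs 7: x=-5 → posterior Normal(80/221, 35/221)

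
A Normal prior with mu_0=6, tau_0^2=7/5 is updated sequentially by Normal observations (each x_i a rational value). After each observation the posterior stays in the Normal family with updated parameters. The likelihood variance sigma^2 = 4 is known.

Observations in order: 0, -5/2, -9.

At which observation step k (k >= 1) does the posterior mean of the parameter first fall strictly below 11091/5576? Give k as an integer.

k = 3

obs 1: x=0 → posterior Normal(40/9, 28/27)
obs 2: x=-5/2 → posterior Normal(205/68, 14/17)
obs 3: x=-9 → posterior Normal(79/82, 28/41)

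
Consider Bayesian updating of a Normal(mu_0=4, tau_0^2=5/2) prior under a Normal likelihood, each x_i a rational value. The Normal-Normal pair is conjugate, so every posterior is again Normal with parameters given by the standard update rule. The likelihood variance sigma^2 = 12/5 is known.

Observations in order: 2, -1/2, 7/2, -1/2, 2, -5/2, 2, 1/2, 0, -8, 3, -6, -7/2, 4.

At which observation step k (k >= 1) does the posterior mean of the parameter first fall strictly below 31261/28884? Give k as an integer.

obs 1: x=2 → posterior Normal(146/49, 60/49)
obs 2: x=-1/2 → posterior Normal(267/148, 30/37)
obs 3: x=7/2 → posterior Normal(221/99, 20/33)
obs 4: x=-1/2 → posterior Normal(417/248, 15/31)
obs 5: x=2 → posterior Normal(517/298, 60/149)
obs 6: x=-5/2 → posterior Normal(98/87, 10/29)
obs 7: x=2 → posterior Normal(246/199, 60/199)
obs 8: x=1/2 → posterior Normal(517/448, 15/56)
obs 9: x=0 → posterior Normal(517/498, 20/83)
obs 10: x=-8 → posterior Normal(117/548, 30/137)
obs 11: x=3 → posterior Normal(267/598, 60/299)
obs 12: x=-6 → posterior Normal(-11/216, 5/27)
obs 13: x=-7/2 → posterior Normal(-104/349, 60/349)
obs 14: x=4 → posterior Normal(-2/187, 30/187)

k = 9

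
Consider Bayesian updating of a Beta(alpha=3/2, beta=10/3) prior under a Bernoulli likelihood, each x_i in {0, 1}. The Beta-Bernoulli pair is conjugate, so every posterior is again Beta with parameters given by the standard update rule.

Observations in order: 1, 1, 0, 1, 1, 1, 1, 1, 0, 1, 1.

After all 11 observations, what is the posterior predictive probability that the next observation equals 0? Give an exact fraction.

32/95

obs 1: x=1 → posterior Beta(5/2, 10/3)
obs 2: x=1 → posterior Beta(7/2, 10/3)
obs 3: x=0 → posterior Beta(7/2, 13/3)
obs 4: x=1 → posterior Beta(9/2, 13/3)
obs 5: x=1 → posterior Beta(11/2, 13/3)
obs 6: x=1 → posterior Beta(13/2, 13/3)
obs 7: x=1 → posterior Beta(15/2, 13/3)
obs 8: x=1 → posterior Beta(17/2, 13/3)
obs 9: x=0 → posterior Beta(17/2, 16/3)
obs 10: x=1 → posterior Beta(19/2, 16/3)
obs 11: x=1 → posterior Beta(21/2, 16/3)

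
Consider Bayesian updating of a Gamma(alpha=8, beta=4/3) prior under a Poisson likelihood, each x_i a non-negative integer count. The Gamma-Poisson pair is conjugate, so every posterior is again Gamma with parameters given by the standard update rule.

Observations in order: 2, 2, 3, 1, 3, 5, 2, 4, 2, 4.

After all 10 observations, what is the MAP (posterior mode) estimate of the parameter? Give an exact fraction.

105/34

obs 1: x=2 → posterior Gamma(10, 7/3)
obs 2: x=2 → posterior Gamma(12, 10/3)
obs 3: x=3 → posterior Gamma(15, 13/3)
obs 4: x=1 → posterior Gamma(16, 16/3)
obs 5: x=3 → posterior Gamma(19, 19/3)
obs 6: x=5 → posterior Gamma(24, 22/3)
obs 7: x=2 → posterior Gamma(26, 25/3)
obs 8: x=4 → posterior Gamma(30, 28/3)
obs 9: x=2 → posterior Gamma(32, 31/3)
obs 10: x=4 → posterior Gamma(36, 34/3)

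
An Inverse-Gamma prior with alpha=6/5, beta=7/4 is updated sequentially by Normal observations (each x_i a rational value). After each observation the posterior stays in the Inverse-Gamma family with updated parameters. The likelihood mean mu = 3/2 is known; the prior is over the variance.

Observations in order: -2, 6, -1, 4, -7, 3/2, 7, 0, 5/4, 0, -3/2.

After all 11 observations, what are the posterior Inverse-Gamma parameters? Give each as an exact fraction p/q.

obs 1: x=-2 → posterior Inverse-Gamma(17/10, 63/8)
obs 2: x=6 → posterior Inverse-Gamma(11/5, 18)
obs 3: x=-1 → posterior Inverse-Gamma(27/10, 169/8)
obs 4: x=4 → posterior Inverse-Gamma(16/5, 97/4)
obs 5: x=-7 → posterior Inverse-Gamma(37/10, 483/8)
obs 6: x=3/2 → posterior Inverse-Gamma(21/5, 483/8)
obs 7: x=7 → posterior Inverse-Gamma(47/10, 151/2)
obs 8: x=0 → posterior Inverse-Gamma(26/5, 613/8)
obs 9: x=5/4 → posterior Inverse-Gamma(57/10, 2453/32)
obs 10: x=0 → posterior Inverse-Gamma(31/5, 2489/32)
obs 11: x=-3/2 → posterior Inverse-Gamma(67/10, 2633/32)

alpha=67/10, beta=2633/32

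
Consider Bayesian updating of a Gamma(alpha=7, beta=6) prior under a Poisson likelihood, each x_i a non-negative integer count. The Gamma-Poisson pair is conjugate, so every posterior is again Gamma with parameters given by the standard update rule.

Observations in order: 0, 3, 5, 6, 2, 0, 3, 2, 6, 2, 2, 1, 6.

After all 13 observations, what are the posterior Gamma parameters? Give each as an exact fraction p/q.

alpha=45, beta=19

obs 1: x=0 → posterior Gamma(7, 7)
obs 2: x=3 → posterior Gamma(10, 8)
obs 3: x=5 → posterior Gamma(15, 9)
obs 4: x=6 → posterior Gamma(21, 10)
obs 5: x=2 → posterior Gamma(23, 11)
obs 6: x=0 → posterior Gamma(23, 12)
obs 7: x=3 → posterior Gamma(26, 13)
obs 8: x=2 → posterior Gamma(28, 14)
obs 9: x=6 → posterior Gamma(34, 15)
obs 10: x=2 → posterior Gamma(36, 16)
obs 11: x=2 → posterior Gamma(38, 17)
obs 12: x=1 → posterior Gamma(39, 18)
obs 13: x=6 → posterior Gamma(45, 19)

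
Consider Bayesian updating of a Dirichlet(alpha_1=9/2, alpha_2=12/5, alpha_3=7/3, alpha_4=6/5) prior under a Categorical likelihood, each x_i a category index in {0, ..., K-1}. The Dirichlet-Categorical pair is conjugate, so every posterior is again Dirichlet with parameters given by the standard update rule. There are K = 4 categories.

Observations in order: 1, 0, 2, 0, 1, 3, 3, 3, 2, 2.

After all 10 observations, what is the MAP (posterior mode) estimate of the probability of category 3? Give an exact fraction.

obs 1: x=1 → posterior Dirichlet(9/2, 17/5, 7/3, 6/5)
obs 2: x=0 → posterior Dirichlet(11/2, 17/5, 7/3, 6/5)
obs 3: x=2 → posterior Dirichlet(11/2, 17/5, 10/3, 6/5)
obs 4: x=0 → posterior Dirichlet(13/2, 17/5, 10/3, 6/5)
obs 5: x=1 → posterior Dirichlet(13/2, 22/5, 10/3, 6/5)
obs 6: x=3 → posterior Dirichlet(13/2, 22/5, 10/3, 11/5)
obs 7: x=3 → posterior Dirichlet(13/2, 22/5, 10/3, 16/5)
obs 8: x=3 → posterior Dirichlet(13/2, 22/5, 10/3, 21/5)
obs 9: x=2 → posterior Dirichlet(13/2, 22/5, 13/3, 21/5)
obs 10: x=2 → posterior Dirichlet(13/2, 22/5, 16/3, 21/5)

96/493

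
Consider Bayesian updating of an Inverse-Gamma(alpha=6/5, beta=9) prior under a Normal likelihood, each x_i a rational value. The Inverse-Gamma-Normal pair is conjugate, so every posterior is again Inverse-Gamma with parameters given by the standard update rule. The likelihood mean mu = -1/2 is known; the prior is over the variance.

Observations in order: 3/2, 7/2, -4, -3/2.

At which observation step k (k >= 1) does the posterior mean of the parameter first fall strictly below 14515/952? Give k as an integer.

obs 1: x=3/2 → posterior Inverse-Gamma(17/10, 11)
obs 2: x=7/2 → posterior Inverse-Gamma(11/5, 19)
obs 3: x=-4 → posterior Inverse-Gamma(27/10, 201/8)
obs 4: x=-3/2 → posterior Inverse-Gamma(16/5, 205/8)

k = 3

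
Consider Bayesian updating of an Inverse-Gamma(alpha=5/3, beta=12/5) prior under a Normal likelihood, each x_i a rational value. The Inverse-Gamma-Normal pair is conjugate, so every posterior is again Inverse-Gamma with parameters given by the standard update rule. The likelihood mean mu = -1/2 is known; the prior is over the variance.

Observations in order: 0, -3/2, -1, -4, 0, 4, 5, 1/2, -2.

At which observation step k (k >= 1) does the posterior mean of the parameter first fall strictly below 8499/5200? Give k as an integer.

obs 1: x=0 → posterior Inverse-Gamma(13/6, 101/40)
obs 2: x=-3/2 → posterior Inverse-Gamma(8/3, 121/40)
obs 3: x=-1 → posterior Inverse-Gamma(19/6, 63/20)
obs 4: x=-4 → posterior Inverse-Gamma(11/3, 371/40)
obs 5: x=0 → posterior Inverse-Gamma(25/6, 47/5)
obs 6: x=4 → posterior Inverse-Gamma(14/3, 781/40)
obs 7: x=5 → posterior Inverse-Gamma(31/6, 693/20)
obs 8: x=1/2 → posterior Inverse-Gamma(17/3, 703/20)
obs 9: x=-2 → posterior Inverse-Gamma(37/6, 1451/40)

k = 3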